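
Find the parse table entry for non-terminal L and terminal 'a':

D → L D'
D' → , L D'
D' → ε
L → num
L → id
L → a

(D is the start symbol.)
To find M[L, 'a'], we find productions for L where 'a' is in the predict set (PREDICT(N → α) = (FIRST(α) \ {ε}) ∪ (FOLLOW(N) if α ⇒* ε)).

L → num: PREDICT = { 'num' }
L → id: PREDICT = { 'id' }
L → a: PREDICT = { 'a' }
  'a' is in predict set, so this production goes in M[L, 'a']

M[L, 'a'] = L → a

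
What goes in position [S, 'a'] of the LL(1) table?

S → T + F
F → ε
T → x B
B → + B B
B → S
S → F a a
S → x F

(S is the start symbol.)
S → F a a

To find M[S, 'a'], we find productions for S where 'a' is in the predict set (PREDICT(N → α) = (FIRST(α) \ {ε}) ∪ (FOLLOW(N) if α ⇒* ε)).

Relevant sets:
  FIRST(T) = { 'x' }
  FIRST(F) = { ε }

S → T + F: PREDICT = { 'x' }
S → F a a: PREDICT = { 'a' }
  'a' is in predict set, so this production goes in M[S, 'a']
S → x F: PREDICT = { 'x' }

M[S, 'a'] = S → F a a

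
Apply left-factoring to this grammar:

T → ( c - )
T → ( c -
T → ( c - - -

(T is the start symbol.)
T → ( c - T'
T' → )
T' → ε
T' → - -

Left-factoring transforms A → αβ₁ | αβ₂ into A → αA' and A' → β₁ | β₂
(α is the longest common prefix among the alternatives). Repeat until
no nonterminal has two alternatives with a common prefix.

Round 1: T has alternatives sharing prefix '( c -'. Introduce T': T → ( c - T'
  Add: T' → )
  Add: T' → ε
  Add: T' → - -

No remaining common prefixes — done.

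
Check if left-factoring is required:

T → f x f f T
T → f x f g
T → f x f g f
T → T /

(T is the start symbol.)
Yes, T has productions with common prefix 'f x f'

Left-factoring is needed when two productions for the same non-terminal
share a common prefix on the right-hand side.

Productions for T:
  T → f x f f T
  T → f x f g
  T → f x f g f
  T → T /

Found common prefix 'f x f' in productions for T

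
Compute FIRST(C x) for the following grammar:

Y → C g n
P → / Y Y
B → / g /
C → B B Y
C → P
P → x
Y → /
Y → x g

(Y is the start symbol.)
FIRST sets of the non-terminals involved (from the grammar, by fixed-point iteration):
  FIRST(C) = { '/', 'x' }

To compute FIRST(C x), process the symbols left to right:
Symbol C is a non-terminal. Add FIRST(C) \ {ε} = { '/', 'x' }
C is not nullable (ε ∉ FIRST(C)), so stop here.
FIRST(C x) = { '/', 'x' }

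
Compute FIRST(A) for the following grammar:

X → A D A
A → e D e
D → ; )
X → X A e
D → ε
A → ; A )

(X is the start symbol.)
To compute FIRST(A), examine every production with A on the left-hand side, reading each right-hand side left to right until a non-nullable symbol is reached.

From A → e D e:
  - e is a terminal: add 'e' and stop
From A → ; A ):
  - ';' is a terminal: add ';' and stop

Collecting: FIRST(A) = { ';', 'e' }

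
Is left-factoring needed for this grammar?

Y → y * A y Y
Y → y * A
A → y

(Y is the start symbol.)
Left-factoring is needed when two productions for the same non-terminal
share a common prefix on the right-hand side.

Productions for Y:
  Y → y * A y Y
  Y → y * A

Found common prefix 'y * A' in productions for Y

Answer: Yes, Y has productions with common prefix 'y * A'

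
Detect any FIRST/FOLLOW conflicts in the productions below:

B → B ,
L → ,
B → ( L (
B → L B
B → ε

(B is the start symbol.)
A FIRST/FOLLOW conflict occurs when a non-terminal N has a nullable alternative N → β (β ⇒* ε) and another alternative N → α with FIRST(α) ∩ FOLLOW(N) ≠ ∅: on such a lookahead the parser cannot decide between expanding α and letting N vanish via β.

Nullable non-terminals: B.
FIRST sets used below: FIRST(B) = { '(', ',', ε }, FIRST(L) = { ',' }

B: nullable alternative(s) B → ε; FOLLOW(B) = { $, ',' }
  B → B ,: FIRST \ {ε} = { '(', ',' } — overlaps FOLLOW(B) on { ',' }: CONFLICT
  B → ( L (: FIRST \ {ε} = { '(' } — disjoint from FOLLOW(B)
  B → L B: FIRST \ {ε} = { ',' } — overlaps FOLLOW(B) on { ',' }: CONFLICT
  B → ε: FIRST \ {ε} = { } — this is the only nullable alternative, skip

L has no nullable alternative, so no FIRST/FOLLOW check is needed there.

So the grammar has 2 FIRST/FOLLOW conflicts (marked CONFLICT above).

Answer: Yes. B → B ',' with FOLLOW(B) on { ',' }; B → L B with FOLLOW(B) on { ',' }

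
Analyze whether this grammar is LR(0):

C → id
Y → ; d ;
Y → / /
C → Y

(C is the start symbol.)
Yes, the grammar is LR(0)

Augment with C' → C and build the canonical LR(0) collection (I0 = CLOSURE({[C' → . C]}), then GOTO on every symbol after a dot until no new states appear). It has 9 states:
  I0: { [C → . Y], [C → . id], [C' → . C], [Y → . / /], [Y → . ; d ;] }  — shift
  I1: { [Y → / . /] }  — shift
  I2: { [Y → ; . d ;] }  — shift
  I3: { [C' → C .] }  — accept
  I4: { [C → Y .] }  — reduce
  I5: { [C → id .] }  — reduce
  I6: { [Y → ; d . ;] }  — shift
  I7: { [Y → ; d ; .] }  — reduce
  I8: { [Y → / / .] }  — reduce

Every state is either a pure shift/goto state or contains exactly one complete item and nothing to shift — no conflicts. The grammar is LR(0).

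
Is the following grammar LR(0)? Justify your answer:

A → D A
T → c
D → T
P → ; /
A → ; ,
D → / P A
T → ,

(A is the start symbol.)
Yes, the grammar is LR(0)

Augment with A' → A and build the canonical LR(0) collection (I0 = CLOSURE({[A' → . A]}), then GOTO on every symbol after a dot until no new states appear). It has 14 states:
  I0: { [A → . ; ,], [A → . D A], [A' → . A], [D → . / P A], [D → . T], [T → . ,], [T → . c] }  — shift
  I1: { [T → , .] }  — reduce
  I2: { [D → / . P A], [P → . ; /] }  — shift
  I3: { [A → ; . ,] }  — shift
  I4: { [A' → A .] }  — accept
  I5: { [A → . ; ,], [A → . D A], [A → D . A], [D → . / P A], [D → . T], [T → . ,], [T → . c] }  — shift
  I6: { [D → T .] }  — reduce
  I7: { [T → c .] }  — reduce
  I8: { [A → D A .] }  — reduce
  I9: { [A → ; , .] }  — reduce
  I10: { [P → ; . /] }  — shift
  I11: { [A → . ; ,], [A → . D A], [D → . / P A], [D → . T], [D → / P . A], [T → . ,], [T → . c] }  — shift
  I12: { [D → / P A .] }  — reduce
  I13: { [P → ; / .] }  — reduce

Every state is either a pure shift/goto state or contains exactly one complete item and nothing to shift — no conflicts. The grammar is LR(0).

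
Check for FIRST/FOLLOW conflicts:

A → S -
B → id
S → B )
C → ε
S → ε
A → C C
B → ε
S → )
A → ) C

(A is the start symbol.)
No FIRST/FOLLOW conflicts.

Nullable non-terminals: A, B, C, S.
FIRST sets used below: FIRST(S) = { ')', 'id', ε }, FIRST(C) = { ε }, FIRST(B) = { 'id', ε }

A: nullable alternative(s) A → C C; FOLLOW(A) = { $ }
  A → S -: FIRST \ {ε} = { ')', '-', 'id' } — disjoint from FOLLOW(A)
  A → C C: FIRST \ {ε} = { } — this is the only nullable alternative, skip
  A → ) C: FIRST \ {ε} = { ')' } — disjoint from FOLLOW(A)

B: nullable alternative(s) B → ε; FOLLOW(B) = { ')' }
  B → id: FIRST \ {ε} = { 'id' } — disjoint from FOLLOW(B)
  B → ε: FIRST \ {ε} = { } — this is the only nullable alternative, skip
C has a nullable alternative but only one production, so nothing to check.

S: nullable alternative(s) S → ε; FOLLOW(S) = { '-' }
  S → B ): FIRST \ {ε} = { ')', 'id' } — disjoint from FOLLOW(S)
  S → ε: FIRST \ {ε} = { } — this is the only nullable alternative, skip
  S → ): FIRST \ {ε} = { ')' } — disjoint from FOLLOW(S)

No FIRST/FOLLOW conflicts found.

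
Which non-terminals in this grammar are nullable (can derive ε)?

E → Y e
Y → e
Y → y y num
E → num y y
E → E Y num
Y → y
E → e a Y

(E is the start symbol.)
None

There are no ε-productions, so no non-terminal can derive ε.
No non-terminals are nullable.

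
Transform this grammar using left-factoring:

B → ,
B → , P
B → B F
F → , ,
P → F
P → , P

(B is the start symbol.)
B → , B'
B' → ε
B' → P
B → B F
F → , ,
P → F
P → , P

Left-factoring transforms A → αβ₁ | αβ₂ into A → αA' and A' → β₁ | β₂
(α is the longest common prefix among the alternatives). Repeat until
no nonterminal has two alternatives with a common prefix.

Round 1: B has alternatives sharing prefix ','. Introduce B': B → , B'
  Add: B' → ε
  Add: B' → P

No remaining common prefixes — done.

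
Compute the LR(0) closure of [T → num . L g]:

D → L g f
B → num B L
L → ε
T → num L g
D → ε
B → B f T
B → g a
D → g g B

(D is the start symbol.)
{ [L → .], [T → num . L g] }

Start with: [T → num . L g]
  [T → num . L g] has the dot before L: add [L → .]
No further items can be added.

CLOSURE = { [L → .], [T → num . L g] }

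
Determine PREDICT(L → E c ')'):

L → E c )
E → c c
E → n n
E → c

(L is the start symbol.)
{ 'c', 'n' }

PREDICT(L → E c ')') = (FIRST(RHS) \ {ε}) ∪ (FOLLOW(L) if ε ∈ FIRST(RHS), i.e. RHS ⇒* ε)
FIRST(E) = { 'c', 'n' }
FIRST(E c ')') = { 'c', 'n' }
ε ∉ FIRST(E c ')'), so FOLLOW(L) is not added.
PREDICT(L → E c ')') = { 'c', 'n' }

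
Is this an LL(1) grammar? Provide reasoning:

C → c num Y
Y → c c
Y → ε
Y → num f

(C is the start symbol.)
A grammar is LL(1) if for each non-terminal N with multiple productions, the predict sets of those productions are pairwise disjoint, where PREDICT(N → α) = (FIRST(α) \ {ε}) ∪ (FOLLOW(N) if α ⇒* ε).

Relevant sets:
  FOLLOW(Y) = { $ }

For Y:
  PREDICT(Y → c c) = { 'c' }
  PREDICT(Y → ε) = { $ }
  PREDICT(Y → num f) = { 'num' }
C has a single production, so nothing to check there.

All predict sets are disjoint. The grammar IS LL(1).

Answer: Yes, the grammar is LL(1).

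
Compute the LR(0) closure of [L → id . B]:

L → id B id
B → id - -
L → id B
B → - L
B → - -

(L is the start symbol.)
Start with: [L → id . B]
  [L → id . B] has the dot before B: add [B → . id - -], [B → . - L], [B → . - -]
No further items can be added.

CLOSURE = { [B → . - -], [B → . - L], [B → . id - -], [L → id . B] }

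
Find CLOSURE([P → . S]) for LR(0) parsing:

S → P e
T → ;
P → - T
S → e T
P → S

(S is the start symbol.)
To compute CLOSURE, for each item [A → α.Bβ] where B is a non-terminal, add [B → .γ] for all productions B → γ; repeat for the newly added items until nothing changes.

Start with: [P → . S]
  [P → . S] has the dot before S: add [S → . P e], [S → . e T]
  [S → . P e] has the dot before P: add [P → . - T]
No further items can be added.

CLOSURE = { [P → . - T], [P → . S], [S → . P e], [S → . e T] }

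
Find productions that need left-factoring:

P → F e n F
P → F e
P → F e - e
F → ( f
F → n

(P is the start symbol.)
Yes, P has productions with common prefix 'F e'

Left-factoring is needed when two productions for the same non-terminal
share a common prefix on the right-hand side.

Productions for P:
  P → F e n F
  P → F e
  P → F e - e
Productions for F:
  F → ( f
  F → n

Found common prefix 'F e' in productions for P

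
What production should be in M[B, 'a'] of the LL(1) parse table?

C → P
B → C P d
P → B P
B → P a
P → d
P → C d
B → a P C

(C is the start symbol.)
To find M[B, 'a'], we find productions for B where 'a' is in the predict set (PREDICT(N → α) = (FIRST(α) \ {ε}) ∪ (FOLLOW(N) if α ⇒* ε)).

Relevant sets:
  FIRST(C) = { 'a', 'd' }
  FIRST(P) = { 'a', 'd' }

B → C P d: PREDICT = { 'a', 'd' }
  'a' is in predict set, so this production goes in M[B, 'a']
B → P a: PREDICT = { 'a', 'd' }
  'a' is in predict set, so this production goes in M[B, 'a']
B → a P C: PREDICT = { 'a' }
  'a' is in predict set, so this production goes in M[B, 'a']

M[B, 'a'] = B → C P d, B → P a, B → a P C  (a multiply-defined cell — the grammar is not LL(1))

Answer: B → C P d, B → P a, B → a P C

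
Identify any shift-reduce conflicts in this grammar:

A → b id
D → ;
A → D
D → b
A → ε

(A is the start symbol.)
A shift-reduce conflict occurs when an LR(0) state has both:
  - a complete (reduce) item [A → α .] (dot at the end), and
  - a shift item [B → β . c γ] (dot before a terminal).

Augment with A' → A and build the canonical LR(0) collection (I0 = CLOSURE({[A' → . A]}), then GOTO on every symbol after a dot until no new states appear). It has 6 states:
  I0: { [A → . D], [A → . b id], [A → .], [A' → . A], [D → . ;], [D → . b] }  — shift, reduce
  I1: { [D → ; .] }  — reduce
  I2: { [A' → A .] }  — accept
  I3: { [A → D .] }  — reduce
  I4: { [A → b . id], [D → b .] }  — shift, reduce
  I5: { [A → b id .] }  — reduce

I0 contains reduce item [A → .] and shift items [A → . b id], [D → . ;], [D → . b] — shift-reduce conflict.
I4 contains reduce item [D → b .] and shift item [A → b . id] — shift-reduce conflict.

Answer: Yes — I0: [A → .] vs [A → . b id]; I4: [D → b .] vs [A → b . id]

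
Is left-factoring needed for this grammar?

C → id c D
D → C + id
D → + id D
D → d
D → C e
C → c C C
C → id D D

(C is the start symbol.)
Left-factoring is needed when two productions for the same non-terminal
share a common prefix on the right-hand side.

Productions for C:
  C → id c D
  C → c C C
  C → id D D
Productions for D:
  D → C + id
  D → + id D
  D → d
  D → C e

Found common prefix 'id' in productions for C
Found common prefix 'C' in productions for D

Answer: Yes, C has productions with common prefix 'id'; D has productions with common prefix 'C'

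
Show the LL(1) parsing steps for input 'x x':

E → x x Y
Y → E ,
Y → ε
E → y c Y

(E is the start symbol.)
LL(1) parsing maintains a stack (initially the start symbol over $) and the input. At each step: if the stack top is a terminal, match it against the current input token; if it is a non-terminal N, replace it with the RHS of M[N, lookahead] (the unique production whose predict set contains the lookahead).

Stack is shown with the top on the left.

Stack    Input  Action
----------------------
E $      x x $  output E → x x Y
x x Y $  x x $  match 'x'
x Y $    x $    match 'x'
Y $      $      output Y → ε
$        $      accept

The string is accepted.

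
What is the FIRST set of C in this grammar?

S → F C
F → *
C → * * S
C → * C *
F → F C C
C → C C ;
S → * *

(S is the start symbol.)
From C → * * S:
  - '*' is a terminal: add '*' and stop
From C → * C *:
  - '*' is a terminal: add '*' and stop
From C → C C ;:
  - C is the symbol being defined: contributes nothing new
    C is not nullable, so stop

Collecting: FIRST(C) = { '*' }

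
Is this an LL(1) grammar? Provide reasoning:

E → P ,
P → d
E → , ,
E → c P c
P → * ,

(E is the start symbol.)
Yes, the grammar is LL(1).

Relevant sets:
  FIRST(P) = { '*', 'd' }

For E:
  PREDICT(E → P ',') = { '*', 'd' }
  PREDICT(E → ',' ',') = { ',' }
  PREDICT(E → c P c) = { 'c' }
For P:
  PREDICT(P → d) = { 'd' }
  PREDICT(P → '*' ',') = { '*' }

All predict sets are disjoint. The grammar IS LL(1).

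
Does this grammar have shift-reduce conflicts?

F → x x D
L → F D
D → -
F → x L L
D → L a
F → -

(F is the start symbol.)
Augment with F' → F and build the canonical LR(0) collection (I0 = CLOSURE({[F' → . F]}), then GOTO on every symbol after a dot until no new states appear). It has 14 states:
  I0: { [F → . -], [F → . x L L], [F → . x x D], [F' → . F] }  — shift
  I1: { [F → - .] }  — reduce
  I2: { [F' → F .] }  — accept
  I3: { [F → . -], [F → . x L L], [F → . x x D], [F → x . L L], [F → x . x D], [L → . F D] }  — shift
  I4: { [D → . -], [D → . L a], [F → . -], [F → . x L L], [F → . x x D], [L → . F D], [L → F . D] }  — shift
  I5: { [F → . -], [F → . x L L], [F → . x x D], [F → x L . L], [L → . F D] }  — shift
  I6: { [D → . -], [D → . L a], [F → . -], [F → . x L L], [F → . x x D], [F → x . L L], [F → x . x D], [F → x x . D], [L → . F D] }  — shift
  I7: { [D → - .], [F → - .] }  — 2 reduces
  I8: { [F → x x D .] }  — reduce
  I9: { [D → L . a], [F → . -], [F → . x L L], [F → . x x D], [F → x L . L], [L → . F D] }  — shift
  I10: { [F → x L L .] }  — reduce
  I11: { [D → L a .] }  — reduce
  I12: { [L → F D .] }  — reduce
  I13: { [D → L . a] }  — shift

No state contains both a complete item and a shift item.

Answer: No shift-reduce conflicts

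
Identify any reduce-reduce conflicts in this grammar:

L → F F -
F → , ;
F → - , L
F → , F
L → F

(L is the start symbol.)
A reduce-reduce conflict occurs when an LR(0) state has two complete items [A → α .] and [B → β .] — both call for a reduction, and with no lookahead the parser cannot choose between them.

Augment with L' → L and build the canonical LR(0) collection (I0 = CLOSURE({[L' → . L]}), then GOTO on every symbol after a dot until no new states appear). It has 11 states:
  I0: { [F → . , ;], [F → . , F], [F → . - , L], [L → . F F -], [L → . F], [L' → . L] }  — shift
  I1: { [F → , . ;], [F → , . F], [F → . , ;], [F → . , F], [F → . - , L] }  — shift
  I2: { [F → - . , L] }  — shift
  I3: { [F → . , ;], [F → . , F], [F → . - , L], [L → F . F -], [L → F .] }  — shift, reduce
  I4: { [L' → L .] }  — accept
  I5: { [L → F F . -] }  — shift
  I6: { [L → F F - .] }  — reduce
  I7: { [F → - , . L], [F → . , ;], [F → . , F], [F → . - , L], [L → . F F -], [L → . F] }  — shift
  I8: { [F → - , L .] }  — reduce
  I9: { [F → , ; .] }  — reduce
  I10: { [F → , F .] }  — reduce

No state contains more than one complete item.

Answer: No reduce-reduce conflicts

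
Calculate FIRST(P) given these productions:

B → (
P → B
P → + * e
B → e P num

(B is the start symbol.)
{ '(', '+', 'e' }

FIRST sets of the other non-terminals involved (by the same procedure, iterated to a fixed point):
  FIRST(B) = { '(', 'e' }

From P → B:
  - B is a non-terminal: add FIRST(B) \ {ε} = { '(', 'e' }
    B is not nullable, so stop
From P → + * e:
  - '+' is a terminal: add '+' and stop

Collecting: FIRST(P) = { '(', '+', 'e' }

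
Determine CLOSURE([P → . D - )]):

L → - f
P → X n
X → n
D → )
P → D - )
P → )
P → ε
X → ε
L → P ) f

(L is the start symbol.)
{ [D → . )], [P → . D - )] }

To compute CLOSURE, for each item [A → α.Bβ] where B is a non-terminal, add [B → .γ] for all productions B → γ; repeat for the newly added items until nothing changes.

Start with: [P → . D - )]
  [P → . D - )] has the dot before D: add [D → . )]
No further items can be added.

CLOSURE = { [D → . )], [P → . D - )] }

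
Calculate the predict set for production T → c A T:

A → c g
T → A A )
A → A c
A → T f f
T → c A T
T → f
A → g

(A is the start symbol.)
PREDICT(T → c A T) = (FIRST(RHS) \ {ε}) ∪ (FOLLOW(T) if ε ∈ FIRST(RHS), i.e. RHS ⇒* ε)
FIRST(c A T) = { 'c' }
ε ∉ FIRST(c A T), so FOLLOW(T) is not added.
PREDICT(T → c A T) = { 'c' }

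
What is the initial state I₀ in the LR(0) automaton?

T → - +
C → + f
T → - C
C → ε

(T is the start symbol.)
First, augment the grammar with T' → T
I₀ = CLOSURE({ [T' → . T] }):
  [T' → . T] has the dot before T: add [T → . - +], [T → . - C]
No further items can be added.

I₀ = { [T → . - +], [T → . - C], [T' → . T] }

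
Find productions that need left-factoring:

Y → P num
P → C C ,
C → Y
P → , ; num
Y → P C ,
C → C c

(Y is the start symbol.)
Yes, Y has productions with common prefix 'P'

Left-factoring is needed when two productions for the same non-terminal
share a common prefix on the right-hand side.

Productions for Y:
  Y → P num
  Y → P C ,
Productions for P:
  P → C C ,
  P → , ; num
Productions for C:
  C → Y
  C → C c

Found common prefix 'P' in productions for Y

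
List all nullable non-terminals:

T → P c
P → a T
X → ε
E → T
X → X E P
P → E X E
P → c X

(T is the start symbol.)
{ 'X' }

A non-terminal is nullable if it can derive ε (the empty string): either it has an ε-production, or it has a production whose right-hand side consists entirely of nullable non-terminals.

ε-productions: X → ε
So X is immediately nullable.
No further non-terminal can be added: every production for the remaining non-terminals contains a terminal or a non-nullable non-terminal.
Nullable = { 'X' }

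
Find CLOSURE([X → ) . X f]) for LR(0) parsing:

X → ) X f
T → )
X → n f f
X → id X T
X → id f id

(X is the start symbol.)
{ [X → ) . X f], [X → . ) X f], [X → . id X T], [X → . id f id], [X → . n f f] }

Start with: [X → ) . X f]
  [X → ) . X f] has the dot before X: add [X → . ) X f], [X → . n f f], [X → . id X T], [X → . id f id]
No further items can be added.

CLOSURE = { [X → ) . X f], [X → . ) X f], [X → . id X T], [X → . id f id], [X → . n f f] }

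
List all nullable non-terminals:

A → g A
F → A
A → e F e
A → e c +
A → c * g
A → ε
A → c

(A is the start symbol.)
{ 'A', 'F' }

ε-productions: A → ε
So A is immediately nullable.
F → A: every symbol on the right is nullable, so F is nullable too.
Every non-terminal is now nullable.
Nullable = { 'A', 'F' }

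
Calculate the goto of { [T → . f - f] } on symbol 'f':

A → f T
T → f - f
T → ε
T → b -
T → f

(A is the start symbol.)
{ [T → f . - f] }

GOTO(I, 'f') = CLOSURE({ [A → αX.β] : [A → α.Xβ] ∈ I, X = 'f' })

Items with dot before 'f', with the dot advanced:
  [T → . f - f] → [T → f . - f]
Closure adds nothing (no advanced item has the dot before a non-terminal).

GOTO = { [T → f . - f] }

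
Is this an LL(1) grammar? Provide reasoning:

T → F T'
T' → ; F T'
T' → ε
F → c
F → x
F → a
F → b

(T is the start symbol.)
Yes, the grammar is LL(1).

A grammar is LL(1) if for each non-terminal N with multiple productions, the predict sets of those productions are pairwise disjoint, where PREDICT(N → α) = (FIRST(α) \ {ε}) ∪ (FOLLOW(N) if α ⇒* ε).

Relevant sets:
  FOLLOW(T') = { $ }

For T':
  PREDICT(T' → ';' F T') = { ';' }
  PREDICT(T' → ε) = { $ }
For F:
  PREDICT(F → c) = { 'c' }
  PREDICT(F → x) = { 'x' }
  PREDICT(F → a) = { 'a' }
  PREDICT(F → b) = { 'b' }
T has a single production, so nothing to check there.

All predict sets are disjoint. The grammar IS LL(1).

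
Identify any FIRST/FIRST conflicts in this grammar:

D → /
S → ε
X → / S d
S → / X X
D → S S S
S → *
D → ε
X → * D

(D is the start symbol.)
Yes. D → '/' / D → S S S on { '/' }; D → S S S / D → ε on { ε }

A FIRST/FIRST conflict occurs when two productions N → α and N → β for the same non-terminal have FIRST(α) ∩ FIRST(β) ≠ ∅ (with ε ∈ FIRST of a nullable right-hand side, so two nullable alternatives also conflict).

FIRST sets of the non-terminals at (or reachable through a nullable prefix from) the front of some alternative:
  FIRST(S) = { '*', '/', ε }

Productions for D:
  D → /: FIRST = { '/' }
  D → S S S: FIRST = { '*', '/', ε }
  D → ε: FIRST = { ε }
Productions for S:
  S → ε: FIRST = { ε }
  S → / X X: FIRST = { '/' }
  S → *: FIRST = { '*' }
Productions for X:
  X → / S d: FIRST = { '/' }
  X → * D: FIRST = { '*' }

Conflict for D: D → / and D → S S S
  Overlap: { '/' }
Conflict for D: D → S S S and D → ε
  Overlap: { ε }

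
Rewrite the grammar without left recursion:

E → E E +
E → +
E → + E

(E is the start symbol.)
E is directly left-recursive. The standard transformation for
  A → A α₁ | ... | A α_m | β₁ | ... | β_n
is
  A  → β₁ A' | ... | β_n A'
  A' → α₁ A' | ... | α_m A' | ε

E → + becomes E → + E'
E → + E becomes E → + E E'
E → E E + becomes E' → E + E'
Add E' → ε

Resulting grammar:
E → + E'
E → + E E'
E' → E + E'
E' → ε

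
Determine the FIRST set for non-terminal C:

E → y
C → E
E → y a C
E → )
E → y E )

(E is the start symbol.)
{ ')', 'y' }

FIRST sets of the other non-terminals involved (by the same procedure, iterated to a fixed point):
  FIRST(E) = { ')', 'y' }

From C → E:
  - E is a non-terminal: add FIRST(E) \ {ε} = { ')', 'y' }
    E is not nullable, so stop

Collecting: FIRST(C) = { ')', 'y' }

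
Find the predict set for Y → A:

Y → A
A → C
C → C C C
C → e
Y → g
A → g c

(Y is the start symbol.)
{ 'e', 'g' }

PREDICT(Y → A) = (FIRST(RHS) \ {ε}) ∪ (FOLLOW(Y) if ε ∈ FIRST(RHS), i.e. RHS ⇒* ε)
FIRST(A) = { 'e', 'g' }
FIRST(A) = { 'e', 'g' }
ε ∉ FIRST(A), so FOLLOW(Y) is not added.
PREDICT(Y → A) = { 'e', 'g' }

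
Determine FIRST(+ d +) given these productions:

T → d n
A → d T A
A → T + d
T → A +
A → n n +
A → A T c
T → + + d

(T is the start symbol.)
To compute FIRST(+ d +), process the symbols left to right:
Symbol + is a terminal. Add '+' and stop.
FIRST(+ d +) = { '+' }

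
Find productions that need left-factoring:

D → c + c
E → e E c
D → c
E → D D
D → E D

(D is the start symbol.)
Yes, D has productions with common prefix 'c'

Left-factoring is needed when two productions for the same non-terminal
share a common prefix on the right-hand side.

Productions for D:
  D → c + c
  D → c
  D → E D
Productions for E:
  E → e E c
  E → D D

Found common prefix 'c' in productions for D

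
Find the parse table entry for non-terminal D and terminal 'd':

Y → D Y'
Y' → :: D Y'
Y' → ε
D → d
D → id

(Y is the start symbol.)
D → d

To find M[D, 'd'], we find productions for D where 'd' is in the predict set (PREDICT(N → α) = (FIRST(α) \ {ε}) ∪ (FOLLOW(N) if α ⇒* ε)).

D → d: PREDICT = { 'd' }
  'd' is in predict set, so this production goes in M[D, 'd']
D → id: PREDICT = { 'id' }

M[D, 'd'] = D → d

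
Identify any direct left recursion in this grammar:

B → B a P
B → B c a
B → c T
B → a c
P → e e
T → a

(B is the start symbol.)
Yes, B is left-recursive

Direct left recursion occurs when N → N α for some non-terminal N (the right-hand side begins with the left-hand side itself).

B → B a P: LEFT RECURSIVE (starts with B)
B → B c a: LEFT RECURSIVE (starts with B)
B → c T: starts with c
B → a c: starts with a
P → e e: starts with e
T → a: starts with a

The grammar has direct left recursion on: B.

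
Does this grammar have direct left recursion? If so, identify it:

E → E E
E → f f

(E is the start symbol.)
Direct left recursion occurs when N → N α for some non-terminal N (the right-hand side begins with the left-hand side itself).

E → E E: LEFT RECURSIVE (starts with E)
E → f f: starts with f

The grammar has direct left recursion on: E.

Answer: Yes, E is left-recursive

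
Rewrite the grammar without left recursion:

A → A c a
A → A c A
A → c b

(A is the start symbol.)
A → c b A'
A' → c a A'
A' → c A A'
A' → ε

A is directly left-recursive. The standard transformation for
  A → A α₁ | ... | A α_m | β₁ | ... | β_n
is
  A  → β₁ A' | ... | β_n A'
  A' → α₁ A' | ... | α_m A' | ε

A → c b becomes A → c b A'
A → A c a becomes A' → c a A'
A → A c A becomes A' → c A A'
Add A' → ε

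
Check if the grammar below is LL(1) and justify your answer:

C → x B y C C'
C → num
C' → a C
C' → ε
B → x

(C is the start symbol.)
A grammar is LL(1) if for each non-terminal N with multiple productions, the predict sets of those productions are pairwise disjoint, where PREDICT(N → α) = (FIRST(α) \ {ε}) ∪ (FOLLOW(N) if α ⇒* ε).

Relevant sets:
  FOLLOW(C') = { $, 'a' }

For C:
  PREDICT(C → x B y C C') = { 'x' }
  PREDICT(C → num) = { 'num' }
For C':
  PREDICT(C' → a C) = { 'a' }
  PREDICT(C' → ε) = { $, 'a' }
B has a single production, so nothing to check there.

Conflict found: Predict set conflict for C': { 'a' }
The grammar is NOT LL(1).

Answer: No. Predict set conflict for C': { 'a' }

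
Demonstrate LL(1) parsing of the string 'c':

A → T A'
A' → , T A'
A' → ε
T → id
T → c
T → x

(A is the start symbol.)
LL(1) parsing maintains a stack (initially the start symbol over $) and the input. At each step: if the stack top is a terminal, match it against the current input token; if it is a non-terminal N, replace it with the RHS of M[N, lookahead] (the unique production whose predict set contains the lookahead).

Stack is shown with the top on the left.

Stack   Input  Action
---------------------
A $     c $    output A → T A'
T A' $  c $    output T → c
c A' $  c $    match 'c'
A' $    $      output A' → ε
$       $      accept

The string is accepted.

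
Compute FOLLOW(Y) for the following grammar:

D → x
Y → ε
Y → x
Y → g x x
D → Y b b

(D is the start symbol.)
{ 'b' }

In D → Y b b: Y is followed by b b, add FIRST(b b) \ {ε} = { 'b' }

Taking the union: FOLLOW(Y) = { 'b' }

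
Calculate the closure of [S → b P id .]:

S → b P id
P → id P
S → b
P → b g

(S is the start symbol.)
{ [S → b P id .] }

To compute CLOSURE, for each item [A → α.Bβ] where B is a non-terminal, add [B → .γ] for all productions B → γ; repeat for the newly added items until nothing changes.

Start with: [S → b P id .]
The dot is at the end, so nothing is added.

CLOSURE = { [S → b P id .] }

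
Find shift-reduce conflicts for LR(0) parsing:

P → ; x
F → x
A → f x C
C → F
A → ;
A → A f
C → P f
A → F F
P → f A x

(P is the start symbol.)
No shift-reduce conflicts

A shift-reduce conflict occurs when an LR(0) state has both:
  - a complete (reduce) item [A → α .] (dot at the end), and
  - a shift item [B → β . c γ] (dot before a terminal).

Augment with P' → P and build the canonical LR(0) collection (I0 = CLOSURE({[P' → . P]}), then GOTO on every symbol after a dot until no new states appear). It has 18 states:
  I0: { [P → . ; x], [P → . f A x], [P' → . P] }  — shift
  I1: { [P → ; . x] }  — shift
  I2: { [P' → P .] }  — accept
  I3: { [A → . ;], [A → . A f], [A → . F F], [A → . f x C], [F → . x], [P → f . A x] }  — shift
  I4: { [A → ; .] }  — reduce
  I5: { [A → A . f], [P → f A . x] }  — shift
  I6: { [A → F . F], [F → . x] }  — shift
  I7: { [A → f . x C] }  — shift
  I8: { [F → x .] }  — reduce
  I9: { [A → f x . C], [C → . F], [C → . P f], [F → . x], [P → . ; x], [P → . f A x] }  — shift
  I10: { [A → f x C .] }  — reduce
  I11: { [C → F .] }  — reduce
  I12: { [C → P . f] }  — shift
  I13: { [C → P f .] }  — reduce
  I14: { [A → F F .] }  — reduce
  I15: { [A → A f .] }  — reduce
  I16: { [P → f A x .] }  — reduce
  I17: { [P → ; x .] }  — reduce

No state contains both a complete item and a shift item.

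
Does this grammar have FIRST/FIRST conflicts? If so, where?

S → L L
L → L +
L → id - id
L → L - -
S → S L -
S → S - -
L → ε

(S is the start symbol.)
FIRST sets of the non-terminals at (or reachable through a nullable prefix from) the front of some alternative:
  FIRST(L) = { '+', '-', 'id', ε }
  FIRST(S) = { '+', '-', 'id', ε }

Productions for S:
  S → L L: FIRST = { '+', '-', 'id', ε }
  S → S L -: FIRST = { '+', '-', 'id' }
  S → S - -: FIRST = { '+', '-', 'id' }
Productions for L:
  L → L +: FIRST = { '+', '-', 'id' }
  L → id - id: FIRST = { 'id' }
  L → L - -: FIRST = { '+', '-', 'id' }
  L → ε: FIRST = { ε }

Conflict for S: S → L L and S → S L -
  Overlap: { '+', '-', 'id' }
Conflict for S: S → L L and S → S - -
  Overlap: { '+', '-', 'id' }
Conflict for S: S → S L - and S → S - -
  Overlap: { '+', '-', 'id' }
Conflict for L: L → L + and L → id - id
  Overlap: { 'id' }
Conflict for L: L → L + and L → L - -
  Overlap: { '+', '-', 'id' }
Conflict for L: L → id - id and L → L - -
  Overlap: { 'id' }

Answer: Yes. S → L L / S → S L '-' on { '+', '-', 'id' }; S → L L / S → S '-' '-' on { '+', '-', 'id' }; S → S L '-' / S → S '-' '-' on { '+', '-', 'id' }; L → L '+' / L → id '-' id on { 'id' }; L → L '+' / L → L '-' '-' on { '+', '-', 'id' }; L → id '-' id / L → L '-' '-' on { 'id' }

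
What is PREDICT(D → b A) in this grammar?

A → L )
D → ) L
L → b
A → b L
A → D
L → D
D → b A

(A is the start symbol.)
{ 'b' }

PREDICT(D → b A) = (FIRST(RHS) \ {ε}) ∪ (FOLLOW(D) if ε ∈ FIRST(RHS), i.e. RHS ⇒* ε)
FIRST(b A) = { 'b' }
ε ∉ FIRST(b A), so FOLLOW(D) is not added.
PREDICT(D → b A) = { 'b' }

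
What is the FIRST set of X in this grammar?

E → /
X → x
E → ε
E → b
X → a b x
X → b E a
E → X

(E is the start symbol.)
{ 'a', 'b', 'x' }

To compute FIRST(X), examine every production with X on the left-hand side, reading each right-hand side left to right until a non-nullable symbol is reached.

From X → x:
  - x is a terminal: add 'x' and stop
From X → a b x:
  - a is a terminal: add 'a' and stop
From X → b E a:
  - b is a terminal: add 'b' and stop

Collecting: FIRST(X) = { 'a', 'b', 'x' }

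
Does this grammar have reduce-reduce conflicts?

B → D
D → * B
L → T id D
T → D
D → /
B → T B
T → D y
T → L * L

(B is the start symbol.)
A reduce-reduce conflict occurs when an LR(0) state has two complete items [A → α .] and [B → β .] — both call for a reduction, and with no lookahead the parser cannot choose between them.

Augment with B' → B and build the canonical LR(0) collection (I0 = CLOSURE({[B' → . B]}), then GOTO on every symbol after a dot until no new states appear). It has 16 states:
  I0: { [B → . D], [B → . T B], [B' → . B], [D → . * B], [D → . /], [L → . T id D], [T → . D y], [T → . D], [T → . L * L] }  — shift
  I1: { [B → . D], [B → . T B], [D → * . B], [D → . * B], [D → . /], [L → . T id D], [T → . D y], [T → . D], [T → . L * L] }  — shift
  I2: { [D → / .] }  — reduce
  I3: { [B' → B .] }  — accept
  I4: { [B → D .], [T → D . y], [T → D .] }  — shift, 2 reduces
  I5: { [T → L . * L] }  — shift
  I6: { [B → . D], [B → . T B], [B → T . B], [D → . * B], [D → . /], [L → . T id D], [L → T . id D], [T → . D y], [T → . D], [T → . L * L] }  — shift
  I7: { [B → T B .] }  — reduce
  I8: { [D → . * B], [D → . /], [L → T id . D] }  — shift
  I9: { [L → T id D .] }  — reduce
  I10: { [D → . * B], [D → . /], [L → . T id D], [T → . D y], [T → . D], [T → . L * L], [T → L * . L] }  — shift
  I11: { [T → D . y], [T → D .] }  — shift, reduce
  I12: { [T → L * L .], [T → L . * L] }  — shift, reduce
  I13: { [L → T . id D] }  — shift
  I14: { [T → D y .] }  — reduce
  I15: { [D → * B .] }  — reduce

I4 contains complete items [B → D .], [T → D .] — reduce-reduce conflict.

Answer: Yes — I4: [B → D .] vs [T → D .]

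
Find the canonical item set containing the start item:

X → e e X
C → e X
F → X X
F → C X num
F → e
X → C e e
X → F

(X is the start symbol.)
{ [C → . e X], [F → . C X num], [F → . X X], [F → . e], [X → . C e e], [X → . F], [X → . e e X], [X' → . X] }

First, augment the grammar with X' → X
I₀ = CLOSURE({ [X' → . X] }):
  [X' → . X] has the dot before X: add [X → . e e X], [X → . C e e], [X → . F]
  [X → . C e e] has the dot before C: add [C → . e X]
  [X → . F] has the dot before F: add [F → . X X], [F → . C X num], [F → . e]
No further items can be added.

I₀ = { [C → . e X], [F → . C X num], [F → . X X], [F → . e], [X → . C e e], [X → . F], [X → . e e X], [X' → . X] }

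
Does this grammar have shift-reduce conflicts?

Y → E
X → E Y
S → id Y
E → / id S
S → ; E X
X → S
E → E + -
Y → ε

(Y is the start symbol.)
A shift-reduce conflict occurs when an LR(0) state has both:
  - a complete (reduce) item [A → α .] (dot at the end), and
  - a shift item [B → β . c γ] (dot before a terminal).

Augment with Y' → Y and build the canonical LR(0) collection (I0 = CLOSURE({[Y' → . Y]}), then GOTO on every symbol after a dot until no new states appear). It has 16 states:
  I0: { [E → . / id S], [E → . E + -], [Y → . E], [Y → .], [Y' → . Y] }  — shift, reduce
  I1: { [E → / . id S] }  — shift
  I2: { [E → E . + -], [Y → E .] }  — shift, reduce
  I3: { [Y' → Y .] }  — accept
  I4: { [E → E + . -] }  — shift
  I5: { [E → E + - .] }  — reduce
  I6: { [E → / id . S], [S → . ; E X], [S → . id Y] }  — shift
  I7: { [E → . / id S], [E → . E + -], [S → ; . E X] }  — shift
  I8: { [E → / id S .] }  — reduce
  I9: { [E → . / id S], [E → . E + -], [S → id . Y], [Y → . E], [Y → .] }  — shift, reduce
  I10: { [S → id Y .] }  — reduce
  I11: { [E → . / id S], [E → . E + -], [E → E . + -], [S → . ; E X], [S → . id Y], [S → ; E . X], [X → . E Y], [X → . S] }  — shift
  I12: { [E → . / id S], [E → . E + -], [E → E . + -], [X → E . Y], [Y → . E], [Y → .] }  — shift, reduce
  I13: { [X → S .] }  — reduce
  I14: { [S → ; E X .] }  — reduce
  I15: { [X → E Y .] }  — reduce

I0 contains reduce item [Y → .] and shift item [E → . / id S] — shift-reduce conflict.
I2 contains reduce item [Y → E .] and shift item [E → E . + -] — shift-reduce conflict.
I9 contains reduce item [Y → .] and shift item [E → . / id S] — shift-reduce conflict.
I12 contains reduce item [Y → .] and shift items [E → . / id S], [E → E . + -] — shift-reduce conflict.

Answer: Yes — I0: [Y → .] vs [E → . / id S]; I2: [Y → E .] vs [E → E . + -]; I9: [Y → .] vs [E → . / id S]; I12: [Y → .] vs [E → . / id S]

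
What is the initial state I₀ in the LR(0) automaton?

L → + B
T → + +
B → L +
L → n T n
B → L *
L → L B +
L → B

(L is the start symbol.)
{ [B → . L *], [B → . L +], [L → . + B], [L → . B], [L → . L B +], [L → . n T n], [L' → . L] }

First, augment the grammar with L' → L
I₀ = CLOSURE({ [L' → . L] }):
  [L' → . L] has the dot before L: add [L → . + B], [L → . n T n], [L → . L B +], [L → . B]
  [L → . B] has the dot before B: add [B → . L +], [B → . L *]
No further items can be added.

I₀ = { [B → . L *], [B → . L +], [L → . + B], [L → . B], [L → . L B +], [L → . n T n], [L' → . L] }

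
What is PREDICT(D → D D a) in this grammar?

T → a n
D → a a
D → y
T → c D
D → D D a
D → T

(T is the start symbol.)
{ 'a', 'c', 'y' }

PREDICT(D → D D a) = (FIRST(RHS) \ {ε}) ∪ (FOLLOW(D) if ε ∈ FIRST(RHS), i.e. RHS ⇒* ε)
FIRST(D) = { 'a', 'c', 'y' }
FIRST(D D a) = { 'a', 'c', 'y' }
ε ∉ FIRST(D D a), so FOLLOW(D) is not added.
PREDICT(D → D D a) = { 'a', 'c', 'y' }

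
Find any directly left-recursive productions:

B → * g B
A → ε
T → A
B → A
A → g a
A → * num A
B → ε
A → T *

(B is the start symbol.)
No direct left recursion

Direct left recursion occurs when N → N α for some non-terminal N (the right-hand side begins with the left-hand side itself).

B → * g B: starts with '*'
A → ε: starts with ε
T → A: starts with A
B → A: starts with A
A → g a: starts with g
A → * num A: starts with '*'
B → ε: starts with ε
A → T *: starts with T

No direct left recursion found.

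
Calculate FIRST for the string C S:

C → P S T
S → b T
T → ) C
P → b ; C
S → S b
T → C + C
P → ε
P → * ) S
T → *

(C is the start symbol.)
FIRST sets of the non-terminals involved (from the grammar, by fixed-point iteration):
  FIRST(C) = { '*', 'b' }

To compute FIRST(C S), process the symbols left to right:
Symbol C is a non-terminal. Add FIRST(C) \ {ε} = { '*', 'b' }
C is not nullable (ε ∉ FIRST(C)), so stop here.
FIRST(C S) = { '*', 'b' }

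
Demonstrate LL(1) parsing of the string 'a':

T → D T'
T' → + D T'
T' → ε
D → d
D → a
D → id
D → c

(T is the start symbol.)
Stack is shown with the top on the left.

Stack   Input  Action
---------------------
T $     a $    output T → D T'
D T' $  a $    output D → a
a T' $  a $    match 'a'
T' $    $      output T' → ε
$       $      accept

The string is accepted.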